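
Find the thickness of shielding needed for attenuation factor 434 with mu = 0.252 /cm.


x = ln(factor) / mu
x = ln(434) / 0.252
x = 24.099 cm

24.099


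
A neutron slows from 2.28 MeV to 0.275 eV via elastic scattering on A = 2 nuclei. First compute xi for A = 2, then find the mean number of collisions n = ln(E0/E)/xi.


xi = 1 + (A-1)^2/(2A)*ln((A-1)/(A+1)) = 0.7253469 (for A = 2)
n = ln(E0/E) / xi
n = ln(2.28e6 / 0.275) / 0.7253469
n = ln(8.290909e+06) / 0.7253469 = 21.963

21.963


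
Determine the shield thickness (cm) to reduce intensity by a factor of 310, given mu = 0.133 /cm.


x = ln(factor) / mu
x = ln(310) / 0.133
x = 43.132 cm

43.132


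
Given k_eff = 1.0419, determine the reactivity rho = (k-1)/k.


rho = (k_eff - 1) / k_eff
rho = (1.0419 - 1) / 1.0419
rho = 0.040215

0.040215


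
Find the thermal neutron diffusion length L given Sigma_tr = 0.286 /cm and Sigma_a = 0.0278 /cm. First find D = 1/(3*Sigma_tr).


D = 1 / (3 * Sigma_tr) = 1 / (3 * 0.286) = 1.165501 cm
L = sqrt(D / Sigma_a)
L = sqrt(1.165501 / 0.0278)
L = 6.4749 cm

6.4749


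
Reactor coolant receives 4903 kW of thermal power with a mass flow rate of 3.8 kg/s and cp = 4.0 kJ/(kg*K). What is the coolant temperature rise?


dT = Q / (m_dot * cp)
dT = 4903 / (3.8 * 4.0)
dT = 322.57 C

322.57


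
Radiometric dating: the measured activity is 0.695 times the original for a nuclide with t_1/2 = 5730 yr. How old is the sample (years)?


lambda = ln(2) / t_half = ln(2) / 5730 = 1.209681e-04 /yr
t = -ln(A/A0) / lambda
t = -ln(0.695) / 1.209681e-04
t = 3007.8 yr

3007.8


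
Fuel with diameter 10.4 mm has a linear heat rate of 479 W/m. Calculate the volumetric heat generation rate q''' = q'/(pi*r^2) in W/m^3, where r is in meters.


r = D / 2 / 1000 = 10.4 / 2 / 1000 = 0.0052 m
q''' = q' / (pi * r^2)
q''' = 479 / (pi * 0.0052^2)
q''' = 5.6387e+06 W/m^3

5.6387e+06


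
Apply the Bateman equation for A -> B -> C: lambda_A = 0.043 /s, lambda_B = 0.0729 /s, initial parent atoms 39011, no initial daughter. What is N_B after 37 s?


N_B(t) = lambda_A * N_A0 / (lambda_B - lambda_A) * [exp(-lambda_A*t) - exp(-lambda_B*t)]
exp(-0.043*37) = 0.2037218; exp(-0.0729*37) = 0.06738721
N_B = 0.043 * 39011 / (0.0729 - 0.043) * (0.2037218 - 0.06738721)
N_B = 7648.7

7648.7


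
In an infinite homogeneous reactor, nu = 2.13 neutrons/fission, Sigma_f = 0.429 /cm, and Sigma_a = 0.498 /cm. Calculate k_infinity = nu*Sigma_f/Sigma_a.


k_inf = nu * Sigma_f / Sigma_a
k_inf = 2.13 * 0.429 / 0.498
k_inf = 1.8349

1.8349


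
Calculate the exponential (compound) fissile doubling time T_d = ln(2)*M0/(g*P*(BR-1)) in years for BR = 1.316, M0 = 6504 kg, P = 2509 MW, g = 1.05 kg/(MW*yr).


Breeding gain G = BR - 1 = 1.316 - 1 = 0.316
Fissile production rate = g * P * G = 1.05 * 2509 * 0.316 = 832.4862 kg/yr
T_d = ln(2) * M0 / (g * P * G)
T_d = ln(2) * 6504 / 832.4862 = 5.4154 yr

5.4154


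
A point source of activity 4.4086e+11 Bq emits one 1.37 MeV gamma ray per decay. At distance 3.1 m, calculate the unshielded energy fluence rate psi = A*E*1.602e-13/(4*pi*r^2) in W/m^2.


psi = A * E * 1.602e-13 / (4*pi*r^2)
psi = 4.4086e+11 * 1.37 * 1.602e-13 / (4*pi*3.1^2)
psi = 8.0122e-04 W/m^2

8.0122e-04


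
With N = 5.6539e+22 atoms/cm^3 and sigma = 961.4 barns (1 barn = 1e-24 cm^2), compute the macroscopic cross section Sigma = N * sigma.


Sigma = N * sigma_barns * 1e-24
Sigma = 5.6539e+22 * 961.4 * 1e-24
Sigma = 54.357 /cm

54.357


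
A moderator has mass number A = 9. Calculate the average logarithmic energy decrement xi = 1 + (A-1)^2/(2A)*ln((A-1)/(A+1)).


xi = 1 + (A-1)^2/(2A) * ln((A-1)/(A+1))
xi = 1 + (9-1)^2/(2*9) * ln((9-1)/(9 +1))
xi = 0.20660

0.20660


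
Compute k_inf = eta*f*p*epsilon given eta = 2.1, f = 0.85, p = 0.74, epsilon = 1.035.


k_inf = eta * f * p * epsilon
k_inf = 2.1 * 0.85 * 0.74 * 1.035
k_inf = 1.3671

1.3671


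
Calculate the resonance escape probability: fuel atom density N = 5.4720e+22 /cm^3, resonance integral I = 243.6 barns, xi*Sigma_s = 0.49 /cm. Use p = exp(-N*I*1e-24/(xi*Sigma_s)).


p = exp(-N * I * 1e-24 / (xi*Sigma_s))
p = exp(-5.4720e+22 * 243.6 * 1e-24 / 0.49)
p = 1.5332e-12

1.5332e-12


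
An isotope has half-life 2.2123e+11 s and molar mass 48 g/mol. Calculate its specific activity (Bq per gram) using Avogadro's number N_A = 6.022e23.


lambda = ln(2) / t_half = ln(2) / 2.2123e+11 = 3.133152e-12 /s
SA = lambda * N_A / M
SA = 3.133152e-12 * 6.022e23 / 48
SA = 3.9308e+10 Bq/g

3.9308e+10


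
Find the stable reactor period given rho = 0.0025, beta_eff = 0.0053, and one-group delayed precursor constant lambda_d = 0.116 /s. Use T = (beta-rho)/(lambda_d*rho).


T = (beta - rho) / (lambda_d * rho)
T = (0.0053 - 0.0025) / (0.116 * 0.0025)
T = 9.6552 s

9.6552


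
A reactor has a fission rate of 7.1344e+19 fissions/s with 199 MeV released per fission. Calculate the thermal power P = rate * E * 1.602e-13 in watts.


P = fission_rate * E_MeV * 1.602e-13
P = 7.1344e+19 * 199 * 1.602e-13
P = 2.2744e+09 W

2.2744e+09


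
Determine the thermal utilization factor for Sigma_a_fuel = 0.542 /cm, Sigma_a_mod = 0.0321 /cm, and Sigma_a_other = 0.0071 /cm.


f = Sigma_a_fuel / (Sigma_a_fuel + Sigma_a_mod + Sigma_a_other)
f = 0.542 / (0.542 + 0.0321 + 0.0071)
f = 0.93255

0.93255


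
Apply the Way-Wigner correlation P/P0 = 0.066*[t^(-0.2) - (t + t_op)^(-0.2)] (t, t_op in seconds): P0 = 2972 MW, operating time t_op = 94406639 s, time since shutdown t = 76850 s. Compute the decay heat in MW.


P/P0 = 0.066 * [t^(-0.2) - (t + t_op)^(-0.2)]
P/P0 = 0.066 * [76850^(-0.2) - (76850 + 94406639)^(-0.2)]
P/P0 = 0.066 * [0.1054074 - 0.02540556] = 0.005280121
P = 2972 * 0.005280121 = 15.693 MW

15.693


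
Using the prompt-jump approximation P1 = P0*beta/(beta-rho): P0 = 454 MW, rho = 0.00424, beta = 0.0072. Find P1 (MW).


P1/P0 = beta / (beta - rho)
P1/P0 = 0.0072 / (0.0072 - 0.00424) = 2.432432
P1 = 454 * 2.432432 = 1104.3 MW

1104.3


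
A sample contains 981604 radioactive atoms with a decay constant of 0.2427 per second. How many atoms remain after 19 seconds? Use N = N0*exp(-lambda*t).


N = N0 * exp(-lambda * t)
N = 981604 * exp(-0.2427 * 19)
N = 9756.1

9756.1


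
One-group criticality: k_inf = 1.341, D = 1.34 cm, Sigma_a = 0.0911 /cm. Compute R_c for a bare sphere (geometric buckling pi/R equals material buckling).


L^2 = D / Sigma_a = 1.34 / 0.0911 = 14.70911 cm^2
B_m^2 = (k_inf - 1) / L^2 = (1.341 - 1) / 14.70911 = 0.02318291 /cm^2
For a bare sphere: B_g = pi/R, so R_c = pi / sqrt(B_m^2)
R_c = pi / sqrt(0.02318291) = 20.633 cm

20.633


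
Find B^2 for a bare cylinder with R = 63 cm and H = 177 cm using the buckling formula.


B^2 = (2.405/R)^2 + (pi/H)^2
B^2 = (2.405/63)^2 + (pi/177)^2
B^2 = 0.0017723 /cm^2

0.0017723


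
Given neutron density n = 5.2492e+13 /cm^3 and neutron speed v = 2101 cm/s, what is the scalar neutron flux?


phi = n * v
phi = 5.2492e+13 * 2101
phi = 1.1029e+17 /cm^2/s

1.1029e+17


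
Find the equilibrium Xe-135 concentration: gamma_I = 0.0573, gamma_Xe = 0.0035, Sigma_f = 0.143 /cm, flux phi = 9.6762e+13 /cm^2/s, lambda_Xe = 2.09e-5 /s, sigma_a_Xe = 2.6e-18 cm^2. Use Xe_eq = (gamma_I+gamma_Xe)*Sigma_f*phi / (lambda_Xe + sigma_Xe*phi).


Xe_eq = (gamma_I + gamma_Xe) * Sigma_f * phi / (lambda_Xe + sigma_Xe * phi)
Numerator = (0.0573 + 0.0035) * 0.143 * 9.6762e+13 = 8.412875e+11
Denominator = 2.09e-5 + 2.6e-18 * 9.6762e+13 = 2.724812e-04
Xe_eq = 8.412875e+11 / 2.724812e-04 = 3.0875e+15 /cm^3

3.0875e+15


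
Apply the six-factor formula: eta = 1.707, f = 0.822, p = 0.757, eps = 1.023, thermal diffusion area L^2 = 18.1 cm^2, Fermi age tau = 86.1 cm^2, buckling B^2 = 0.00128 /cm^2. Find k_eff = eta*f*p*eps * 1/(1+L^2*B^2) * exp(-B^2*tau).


k_inf = eta*f*p*eps = 1.707*0.822*0.757*1.023 = 1.086618
P_TNL = 1/(1 + L^2*B^2) = 1/(1 + 18.1*0.00128) = 0.9773566
P_FNL = exp(-B^2*tau) = exp(-0.00128*86.1) = 0.8956478
k_eff = k_inf * P_TNL * P_FNL = 1.086618 * 0.9773566 * 0.8956478
k_eff = 0.95119

0.95119


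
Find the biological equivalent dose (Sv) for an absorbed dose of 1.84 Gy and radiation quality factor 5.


H = D * Q
H = 1.84 * 5
H = 9.2000 Sv

9.2000


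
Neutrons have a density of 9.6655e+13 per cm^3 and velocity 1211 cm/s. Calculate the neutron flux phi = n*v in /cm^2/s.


phi = n * v
phi = 9.6655e+13 * 1211
phi = 1.1705e+17 /cm^2/s

1.1705e+17


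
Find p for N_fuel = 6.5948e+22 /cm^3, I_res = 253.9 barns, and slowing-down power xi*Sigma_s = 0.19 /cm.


p = exp(-N * I * 1e-24 / (xi*Sigma_s))
p = exp(-6.5948e+22 * 253.9 * 1e-24 / 0.19)
p = 5.3306e-39

5.3306e-39


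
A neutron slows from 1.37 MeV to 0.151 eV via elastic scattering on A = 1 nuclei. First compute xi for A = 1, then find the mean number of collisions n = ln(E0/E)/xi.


xi = 1 + (A-1)^2/(2A)*ln((A-1)/(A+1)) = 1 (for A = 1)
n = ln(E0/E) / xi
n = ln(1.37e6 / 0.151) / 1
n = ln(9.072848e+06) / 1 = 16.021

16.021


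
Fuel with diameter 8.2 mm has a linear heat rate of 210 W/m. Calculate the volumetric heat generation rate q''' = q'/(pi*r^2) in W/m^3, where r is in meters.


r = D / 2 / 1000 = 8.2 / 2 / 1000 = 0.0041 m
q''' = q' / (pi * r^2)
q''' = 210 / (pi * 0.0041^2)
q''' = 3.9765e+06 W/m^3

3.9765e+06


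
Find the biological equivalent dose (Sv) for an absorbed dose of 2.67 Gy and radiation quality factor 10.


H = D * Q
H = 2.67 * 10
H = 26.700 Sv

26.700


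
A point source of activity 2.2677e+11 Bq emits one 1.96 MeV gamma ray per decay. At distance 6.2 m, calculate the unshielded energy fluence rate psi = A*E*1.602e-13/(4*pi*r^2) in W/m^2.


psi = A * E * 1.602e-13 / (4*pi*r^2)
psi = 2.2677e+11 * 1.96 * 1.602e-13 / (4*pi*6.2^2)
psi = 1.4740e-04 W/m^2

1.4740e-04


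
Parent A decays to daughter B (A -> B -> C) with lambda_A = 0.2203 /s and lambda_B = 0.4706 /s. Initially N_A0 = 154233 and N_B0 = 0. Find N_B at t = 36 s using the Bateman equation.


N_B(t) = lambda_A * N_A0 / (lambda_B - lambda_A) * [exp(-lambda_A*t) - exp(-lambda_B*t)]
exp(-0.2203*36) = 3.594987e-04; exp(-0.4706*36) = 4.388909e-08
N_B = 0.2203 * 154233 / (0.4706 - 0.2203) * (3.594987e-04 - 4.388909e-08)
N_B = 48.795

48.795


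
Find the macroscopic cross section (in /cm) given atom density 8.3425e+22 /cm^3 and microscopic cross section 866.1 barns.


Sigma = N * sigma_barns * 1e-24
Sigma = 8.3425e+22 * 866.1 * 1e-24
Sigma = 72.254 /cm

72.254


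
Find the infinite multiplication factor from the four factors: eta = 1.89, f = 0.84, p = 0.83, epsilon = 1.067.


k_inf = eta * f * p * epsilon
k_inf = 1.89 * 0.84 * 0.83 * 1.067
k_inf = 1.4060

1.4060


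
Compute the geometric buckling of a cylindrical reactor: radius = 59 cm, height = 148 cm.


B^2 = (2.405/R)^2 + (pi/H)^2
B^2 = (2.405/59)^2 + (pi/148)^2
B^2 = 0.0021122 /cm^2

0.0021122


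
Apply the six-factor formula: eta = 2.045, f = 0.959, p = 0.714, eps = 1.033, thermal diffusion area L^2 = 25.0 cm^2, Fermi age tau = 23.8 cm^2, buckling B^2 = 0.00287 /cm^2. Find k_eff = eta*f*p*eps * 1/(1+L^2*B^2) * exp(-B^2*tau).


k_inf = eta*f*p*eps = 2.045*0.959*0.714*1.033 = 1.446473
P_TNL = 1/(1 + L^2*B^2) = 1/(1 + 25.0*0.00287) = 0.9330534
P_FNL = exp(-B^2*tau) = exp(-0.00287*23.8) = 0.9339746
k_eff = k_inf * P_TNL * P_FNL = 1.446473 * 0.9330534 * 0.9339746
k_eff = 1.2605

1.2605


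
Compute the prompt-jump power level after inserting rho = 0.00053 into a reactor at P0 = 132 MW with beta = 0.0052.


P1/P0 = beta / (beta - rho)
P1/P0 = 0.0052 / (0.0052 - 0.00053) = 1.113490
P1 = 132 * 1.113490 = 146.98 MW

146.98


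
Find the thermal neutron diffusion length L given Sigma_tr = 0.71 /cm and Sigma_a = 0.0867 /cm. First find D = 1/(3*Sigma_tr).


D = 1 / (3 * Sigma_tr) = 1 / (3 * 0.71) = 0.4694836 cm
L = sqrt(D / Sigma_a)
L = sqrt(0.4694836 / 0.0867)
L = 2.3270 cm

2.3270


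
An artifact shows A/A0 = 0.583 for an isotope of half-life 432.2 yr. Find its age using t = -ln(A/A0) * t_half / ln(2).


lambda = ln(2) / t_half = ln(2) / 432.2 = 0.001603765 /yr
t = -ln(A/A0) / lambda
t = -ln(0.583) / 0.001603765
t = 336.44 yr

336.44


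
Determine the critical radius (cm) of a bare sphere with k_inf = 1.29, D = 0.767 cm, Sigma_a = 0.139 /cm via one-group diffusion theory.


L^2 = D / Sigma_a = 0.767 / 0.139 = 5.517986 cm^2
B_m^2 = (k_inf - 1) / L^2 = (1.29 - 1) / 5.517986 = 0.05255541 /cm^2
For a bare sphere: B_g = pi/R, so R_c = pi / sqrt(B_m^2)
R_c = pi / sqrt(0.05255541) = 13.704 cm

13.704


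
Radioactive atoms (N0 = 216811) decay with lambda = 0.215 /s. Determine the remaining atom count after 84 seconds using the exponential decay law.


N = N0 * exp(-lambda * t)
N = 216811 * exp(-0.215 * 84)
N = 0.0031097

0.0031097


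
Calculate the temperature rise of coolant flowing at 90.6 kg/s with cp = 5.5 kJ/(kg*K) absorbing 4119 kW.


dT = Q / (m_dot * cp)
dT = 4119 / (90.6 * 5.5)
dT = 8.2661 C

8.2661


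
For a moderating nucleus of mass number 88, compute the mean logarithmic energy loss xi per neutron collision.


xi = 1 + (A-1)^2/(2A) * ln((A-1)/(A+1))
xi = 1 + (88-1)^2/(2*88) * ln((88-1)/(88 +1))
xi = 0.022556

0.022556


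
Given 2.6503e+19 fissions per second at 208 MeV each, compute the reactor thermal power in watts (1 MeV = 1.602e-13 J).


P = fission_rate * E_MeV * 1.602e-13
P = 2.6503e+19 * 208 * 1.602e-13
P = 8.8312e+08 W

8.8312e+08


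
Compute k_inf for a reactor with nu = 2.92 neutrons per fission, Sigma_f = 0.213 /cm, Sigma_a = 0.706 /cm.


k_inf = nu * Sigma_f / Sigma_a
k_inf = 2.92 * 0.213 / 0.706
k_inf = 0.88096

0.88096


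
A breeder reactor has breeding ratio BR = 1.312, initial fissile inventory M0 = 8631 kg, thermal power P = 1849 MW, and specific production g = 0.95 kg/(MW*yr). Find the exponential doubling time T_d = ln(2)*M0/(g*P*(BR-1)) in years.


Breeding gain G = BR - 1 = 1.312 - 1 = 0.312
Fissile production rate = g * P * G = 0.95 * 1849 * 0.312 = 548.0436 kg/yr
T_d = ln(2) * M0 / (g * P * G)
T_d = ln(2) * 8631 / 548.0436 = 10.916 yr

10.916


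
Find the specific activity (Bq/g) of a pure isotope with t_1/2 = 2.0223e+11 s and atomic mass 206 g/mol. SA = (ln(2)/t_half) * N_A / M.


lambda = ln(2) / t_half = ln(2) / 2.0223e+11 = 3.427519e-12 /s
SA = lambda * N_A / M
SA = 3.427519e-12 * 6.022e23 / 206
SA = 1.0020e+10 Bq/g

1.0020e+10


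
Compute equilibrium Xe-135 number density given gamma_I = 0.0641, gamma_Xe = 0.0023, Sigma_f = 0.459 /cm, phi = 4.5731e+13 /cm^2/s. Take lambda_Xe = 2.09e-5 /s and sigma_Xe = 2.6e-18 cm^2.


Xe_eq = (gamma_I + gamma_Xe) * Sigma_f * phi / (lambda_Xe + sigma_Xe * phi)
Numerator = (0.0641 + 0.0023) * 0.459 * 4.5731e+13 = 1.393771e+12
Denominator = 2.09e-5 + 2.6e-18 * 4.5731e+13 = 1.398006e-04
Xe_eq = 1.393771e+12 / 1.398006e-04 = 9.9697e+15 /cm^3

9.9697e+15


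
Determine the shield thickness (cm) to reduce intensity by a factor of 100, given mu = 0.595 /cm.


x = ln(factor) / mu
x = ln(100) / 0.595
x = 7.7398 cm

7.7398


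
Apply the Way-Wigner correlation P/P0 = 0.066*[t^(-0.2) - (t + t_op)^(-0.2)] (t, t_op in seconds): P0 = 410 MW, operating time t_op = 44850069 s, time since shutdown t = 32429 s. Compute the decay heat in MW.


P/P0 = 0.066 * [t^(-0.2) - (t + t_op)^(-0.2)]
P/P0 = 0.066 * [32429^(-0.2) - (32429 + 44850069)^(-0.2)]
P/P0 = 0.066 * [0.1252603 - 0.02948388] = 0.006321244
P = 410 * 0.006321244 = 2.5917 MW

2.5917


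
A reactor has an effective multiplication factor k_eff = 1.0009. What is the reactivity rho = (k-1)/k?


rho = (k_eff - 1) / k_eff
rho = (1.0009 - 1) / 1.0009
rho = 8.9919e-04

8.9919e-04


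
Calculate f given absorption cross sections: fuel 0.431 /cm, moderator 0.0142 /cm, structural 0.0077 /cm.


f = Sigma_a_fuel / (Sigma_a_fuel + Sigma_a_mod + Sigma_a_other)
f = 0.431 / (0.431 + 0.0142 + 0.0077)
f = 0.95164

0.95164


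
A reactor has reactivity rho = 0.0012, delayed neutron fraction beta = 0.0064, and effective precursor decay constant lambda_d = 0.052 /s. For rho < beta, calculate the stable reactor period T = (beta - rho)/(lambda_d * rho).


T = (beta - rho) / (lambda_d * rho)
T = (0.0064 - 0.0012) / (0.052 * 0.0012)
T = 83.333 s

83.333


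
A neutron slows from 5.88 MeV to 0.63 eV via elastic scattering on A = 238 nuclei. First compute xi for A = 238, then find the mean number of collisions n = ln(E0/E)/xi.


xi = 1 + (A-1)^2/(2A)*ln((A-1)/(A+1)) = 0.008379872 (for A = 238)
n = ln(E0/E) / xi
n = ln(5.88e6 / 0.63) / 0.008379872
n = ln(9.333333e+06) / 0.008379872 = 1915.2

1915.2


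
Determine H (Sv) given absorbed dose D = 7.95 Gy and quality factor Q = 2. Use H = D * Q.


H = D * Q
H = 7.95 * 2
H = 15.900 Sv

15.900


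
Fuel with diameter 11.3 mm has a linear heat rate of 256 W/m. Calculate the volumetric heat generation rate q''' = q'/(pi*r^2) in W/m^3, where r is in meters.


r = D / 2 / 1000 = 11.3 / 2 / 1000 = 0.00565 m
q''' = q' / (pi * r^2)
q''' = 256 / (pi * 0.00565^2)
q''' = 2.5527e+06 W/m^3

2.5527e+06


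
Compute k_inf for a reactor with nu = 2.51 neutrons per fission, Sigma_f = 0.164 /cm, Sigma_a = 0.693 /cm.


k_inf = nu * Sigma_f / Sigma_a
k_inf = 2.51 * 0.164 / 0.693
k_inf = 0.59400

0.59400


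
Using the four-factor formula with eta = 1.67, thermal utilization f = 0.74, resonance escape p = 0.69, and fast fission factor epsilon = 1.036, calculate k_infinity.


k_inf = eta * f * p * epsilon
k_inf = 1.67 * 0.74 * 0.69 * 1.036
k_inf = 0.88340

0.88340


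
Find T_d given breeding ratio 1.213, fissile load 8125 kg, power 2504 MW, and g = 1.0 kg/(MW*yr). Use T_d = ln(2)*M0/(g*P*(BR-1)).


Breeding gain G = BR - 1 = 1.213 - 1 = 0.213
Fissile production rate = g * P * G = 1.0 * 2504 * 0.213 = 533.352 kg/yr
T_d = ln(2) * M0 / (g * P * G)
T_d = ln(2) * 8125 / 533.352 = 10.559 yr

10.559


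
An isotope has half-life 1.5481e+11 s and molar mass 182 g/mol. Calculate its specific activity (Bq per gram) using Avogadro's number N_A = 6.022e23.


lambda = ln(2) / t_half = ln(2) / 1.5481e+11 = 4.477406e-12 /s
SA = lambda * N_A / M
SA = 4.477406e-12 * 6.022e23 / 182
SA = 1.4815e+10 Bq/g

1.4815e+10


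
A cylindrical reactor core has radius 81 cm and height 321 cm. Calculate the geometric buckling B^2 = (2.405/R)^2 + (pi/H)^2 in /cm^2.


B^2 = (2.405/R)^2 + (pi/H)^2
B^2 = (2.405/81)^2 + (pi/321)^2
B^2 = 9.7736e-04 /cm^2

9.7736e-04


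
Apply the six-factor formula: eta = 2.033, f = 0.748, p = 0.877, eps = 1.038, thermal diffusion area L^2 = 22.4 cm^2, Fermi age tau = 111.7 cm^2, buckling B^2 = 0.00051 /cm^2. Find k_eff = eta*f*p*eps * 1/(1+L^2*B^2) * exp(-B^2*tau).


k_inf = eta*f*p*eps = 2.033*0.748*0.877*1.038 = 1.384318
P_TNL = 1/(1 + L^2*B^2) = 1/(1 + 22.4*0.00051) = 0.9887050
P_FNL = exp(-B^2*tau) = exp(-0.00051*111.7) = 0.9446252
k_eff = k_inf * P_TNL * P_FNL = 1.384318 * 0.9887050 * 0.9446252
k_eff = 1.2929

1.2929


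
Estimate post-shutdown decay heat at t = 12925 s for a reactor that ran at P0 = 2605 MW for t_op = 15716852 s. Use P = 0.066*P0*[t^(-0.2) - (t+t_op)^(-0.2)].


P/P0 = 0.066 * [t^(-0.2) - (t + t_op)^(-0.2)]
P/P0 = 0.066 * [12925^(-0.2) - (12925 + 15716852)^(-0.2)]
P/P0 = 0.066 * [0.1505615 - 0.03636265] = 0.007537124
P = 2605 * 0.007537124 = 19.634 MW

19.634


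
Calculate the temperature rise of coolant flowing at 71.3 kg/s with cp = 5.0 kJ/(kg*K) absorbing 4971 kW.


dT = Q / (m_dot * cp)
dT = 4971 / (71.3 * 5.0)
dT = 13.944 C

13.944


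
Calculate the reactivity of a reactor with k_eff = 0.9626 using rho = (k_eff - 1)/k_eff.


rho = (k_eff - 1) / k_eff
rho = (0.9626 - 1) / 0.9626
rho = -0.038853

-0.038853


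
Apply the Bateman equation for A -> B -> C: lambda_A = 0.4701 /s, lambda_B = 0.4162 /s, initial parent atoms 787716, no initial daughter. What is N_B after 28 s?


N_B(t) = lambda_A * N_A0 / (lambda_B - lambda_A) * [exp(-lambda_A*t) - exp(-lambda_B*t)]
exp(-0.4701*28) = 1.920740e-06; exp(-0.4162*28) = 8.687720e-06
N_B = 0.4701 * 787716 / (0.4162 - 0.4701) * (1.920740e-06 - 8.687720e-06)
N_B = 46.491

46.491


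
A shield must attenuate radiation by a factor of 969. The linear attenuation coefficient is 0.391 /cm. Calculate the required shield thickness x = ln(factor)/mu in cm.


x = ln(factor) / mu
x = ln(969) / 0.391
x = 17.586 cm

17.586


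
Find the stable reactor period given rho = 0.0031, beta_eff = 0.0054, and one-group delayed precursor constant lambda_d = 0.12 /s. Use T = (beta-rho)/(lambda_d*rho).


T = (beta - rho) / (lambda_d * rho)
T = (0.0054 - 0.0031) / (0.12 * 0.0031)
T = 6.1828 s

6.1828


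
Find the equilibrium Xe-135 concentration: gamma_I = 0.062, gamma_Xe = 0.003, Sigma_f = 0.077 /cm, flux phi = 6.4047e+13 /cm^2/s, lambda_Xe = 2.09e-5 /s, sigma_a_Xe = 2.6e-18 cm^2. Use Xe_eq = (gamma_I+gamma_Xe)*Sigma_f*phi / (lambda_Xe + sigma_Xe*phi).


Xe_eq = (gamma_I + gamma_Xe) * Sigma_f * phi / (lambda_Xe + sigma_Xe * phi)
Numerator = (0.062 + 0.003) * 0.077 * 6.4047e+13 = 3.205552e+11
Denominator = 2.09e-5 + 2.6e-18 * 6.4047e+13 = 1.874222e-04
Xe_eq = 3.205552e+11 / 1.874222e-04 = 1.7103e+15 /cm^3

1.7103e+15


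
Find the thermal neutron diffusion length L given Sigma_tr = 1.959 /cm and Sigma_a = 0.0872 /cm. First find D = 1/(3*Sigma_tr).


D = 1 / (3 * Sigma_tr) = 1 / (3 * 1.959) = 0.1701548 cm
L = sqrt(D / Sigma_a)
L = sqrt(0.1701548 / 0.0872)
L = 1.3969 cm

1.3969


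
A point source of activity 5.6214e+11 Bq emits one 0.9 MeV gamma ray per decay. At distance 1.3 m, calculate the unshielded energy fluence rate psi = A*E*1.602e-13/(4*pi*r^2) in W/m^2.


psi = A * E * 1.602e-13 / (4*pi*r^2)
psi = 5.6214e+11 * 0.9 * 1.602e-13 / (4*pi*1.3^2)
psi = 0.0038164 W/m^2

0.0038164


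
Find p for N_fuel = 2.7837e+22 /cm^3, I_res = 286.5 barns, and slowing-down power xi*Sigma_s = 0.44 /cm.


p = exp(-N * I * 1e-24 / (xi*Sigma_s))
p = exp(-2.7837e+22 * 286.5 * 1e-24 / 0.44)
p = 1.3431e-08

1.3431e-08


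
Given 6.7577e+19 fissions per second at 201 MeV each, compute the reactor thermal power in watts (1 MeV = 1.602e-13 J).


P = fission_rate * E_MeV * 1.602e-13
P = 6.7577e+19 * 201 * 1.602e-13
P = 2.1760e+09 W

2.1760e+09


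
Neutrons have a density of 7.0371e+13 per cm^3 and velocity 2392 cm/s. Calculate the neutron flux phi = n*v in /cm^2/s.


phi = n * v
phi = 7.0371e+13 * 2392
phi = 1.6833e+17 /cm^2/s

1.6833e+17


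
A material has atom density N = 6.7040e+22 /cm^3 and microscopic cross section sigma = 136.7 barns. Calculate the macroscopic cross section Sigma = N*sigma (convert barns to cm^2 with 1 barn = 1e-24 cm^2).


Sigma = N * sigma_barns * 1e-24
Sigma = 6.7040e+22 * 136.7 * 1e-24
Sigma = 9.1644 /cm

9.1644


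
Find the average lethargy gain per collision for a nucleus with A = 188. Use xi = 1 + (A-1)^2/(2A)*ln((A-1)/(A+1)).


xi = 1 + (A-1)^2/(2A) * ln((A-1)/(A+1))
xi = 1 + (188-1)^2/(2*188) * ln((188-1)/(188 +1))
xi = 0.010601

0.010601


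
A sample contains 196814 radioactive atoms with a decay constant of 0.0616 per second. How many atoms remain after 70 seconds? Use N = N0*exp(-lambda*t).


N = N0 * exp(-lambda * t)
N = 196814 * exp(-0.0616 * 70)
N = 2638.6

2638.6


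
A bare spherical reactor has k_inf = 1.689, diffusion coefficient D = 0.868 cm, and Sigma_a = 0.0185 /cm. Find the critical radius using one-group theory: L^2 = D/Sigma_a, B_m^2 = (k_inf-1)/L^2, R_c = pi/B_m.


L^2 = D / Sigma_a = 0.868 / 0.0185 = 46.91892 cm^2
B_m^2 = (k_inf - 1) / L^2 = (1.689 - 1) / 46.91892 = 0.01468491 /cm^2
For a bare sphere: B_g = pi/R, so R_c = pi / sqrt(B_m^2)
R_c = pi / sqrt(0.01468491) = 25.925 cm

25.925


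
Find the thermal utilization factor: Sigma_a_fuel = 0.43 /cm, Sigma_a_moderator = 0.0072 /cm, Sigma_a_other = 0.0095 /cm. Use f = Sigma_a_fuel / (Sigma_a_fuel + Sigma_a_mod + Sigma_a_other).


f = Sigma_a_fuel / (Sigma_a_fuel + Sigma_a_mod + Sigma_a_other)
f = 0.43 / (0.43 + 0.0072 + 0.0095)
f = 0.96261

0.96261


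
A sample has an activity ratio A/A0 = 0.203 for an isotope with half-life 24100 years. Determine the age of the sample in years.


lambda = ln(2) / t_half = ln(2) / 24100 = 2.876129e-05 /yr
t = -ln(A/A0) / lambda
t = -ln(0.203) / 2.876129e-05
t = 55441 yr

55441


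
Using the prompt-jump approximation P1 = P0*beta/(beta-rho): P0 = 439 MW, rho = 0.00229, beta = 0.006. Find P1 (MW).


P1/P0 = beta / (beta - rho)
P1/P0 = 0.006 / (0.006 - 0.00229) = 1.617251
P1 = 439 * 1.617251 = 709.97 MW

709.97


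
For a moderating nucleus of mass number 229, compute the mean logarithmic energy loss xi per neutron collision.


xi = 1 + (A-1)^2/(2A) * ln((A-1)/(A+1))
xi = 1 + (229-1)^2/(2*229) * ln((229-1)/(229 +1))
xi = 0.0087083

0.0087083


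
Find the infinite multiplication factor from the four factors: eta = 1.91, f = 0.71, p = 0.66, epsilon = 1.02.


k_inf = eta * f * p * epsilon
k_inf = 1.91 * 0.71 * 0.66 * 1.02
k_inf = 0.91293

0.91293


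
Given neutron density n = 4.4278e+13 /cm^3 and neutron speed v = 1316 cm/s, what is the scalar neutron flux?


phi = n * v
phi = 4.4278e+13 * 1316
phi = 5.8270e+16 /cm^2/s

5.8270e+16


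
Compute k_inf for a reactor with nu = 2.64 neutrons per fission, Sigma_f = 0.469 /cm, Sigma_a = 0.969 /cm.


k_inf = nu * Sigma_f / Sigma_a
k_inf = 2.64 * 0.469 / 0.969
k_inf = 1.2778

1.2778


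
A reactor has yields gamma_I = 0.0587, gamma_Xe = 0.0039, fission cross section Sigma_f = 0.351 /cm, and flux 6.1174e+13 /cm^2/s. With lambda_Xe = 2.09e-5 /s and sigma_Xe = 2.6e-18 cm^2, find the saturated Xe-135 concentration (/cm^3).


Xe_eq = (gamma_I + gamma_Xe) * Sigma_f * phi / (lambda_Xe + sigma_Xe * phi)
Numerator = (0.0587 + 0.0039) * 0.351 * 6.1174e+13 = 1.344152e+12
Denominator = 2.09e-5 + 2.6e-18 * 6.1174e+13 = 1.799524e-04
Xe_eq = 1.344152e+12 / 1.799524e-04 = 7.4695e+15 /cm^3

7.4695e+15


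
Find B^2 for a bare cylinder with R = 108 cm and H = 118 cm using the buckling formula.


B^2 = (2.405/R)^2 + (pi/H)^2
B^2 = (2.405/108)^2 + (pi/118)^2
B^2 = 0.0012047 /cm^2

0.0012047


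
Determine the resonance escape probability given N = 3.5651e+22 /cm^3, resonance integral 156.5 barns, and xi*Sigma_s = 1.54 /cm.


p = exp(-N * I * 1e-24 / (xi*Sigma_s))
p = exp(-3.5651e+22 * 156.5 * 1e-24 / 1.54)
p = 0.026703

0.026703


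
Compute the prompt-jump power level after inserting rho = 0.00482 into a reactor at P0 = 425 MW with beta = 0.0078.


P1/P0 = beta / (beta - rho)
P1/P0 = 0.0078 / (0.0078 - 0.00482) = 2.617450
P1 = 425 * 2.617450 = 1112.4 MW

1112.4


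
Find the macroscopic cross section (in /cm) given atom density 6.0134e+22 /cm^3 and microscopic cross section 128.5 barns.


Sigma = N * sigma_barns * 1e-24
Sigma = 6.0134e+22 * 128.5 * 1e-24
Sigma = 7.7272 /cm

7.7272


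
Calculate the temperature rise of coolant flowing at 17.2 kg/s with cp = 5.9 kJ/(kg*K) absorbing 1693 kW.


dT = Q / (m_dot * cp)
dT = 1693 / (17.2 * 5.9)
dT = 16.683 C

16.683


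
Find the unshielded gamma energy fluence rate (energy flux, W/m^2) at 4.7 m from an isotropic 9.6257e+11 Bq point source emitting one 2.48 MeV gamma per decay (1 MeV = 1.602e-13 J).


psi = A * E * 1.602e-13 / (4*pi*r^2)
psi = 9.6257e+11 * 2.48 * 1.602e-13 / (4*pi*4.7^2)
psi = 0.0013777 W/m^2

0.0013777


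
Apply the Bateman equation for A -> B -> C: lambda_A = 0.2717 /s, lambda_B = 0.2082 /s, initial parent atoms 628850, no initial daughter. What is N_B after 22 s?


N_B(t) = lambda_A * N_A0 / (lambda_B - lambda_A) * [exp(-lambda_A*t) - exp(-lambda_B*t)]
exp(-0.2717*22) = 0.002535410; exp(-0.2082*22) = 0.01025080
N_B = 0.2717 * 628850 / (0.2082 - 0.2717) * (0.002535410 - 0.01025080)
N_B = 20760

20760


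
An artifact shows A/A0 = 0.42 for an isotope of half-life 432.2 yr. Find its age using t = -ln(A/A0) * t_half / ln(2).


lambda = ln(2) / t_half = ln(2) / 432.2 = 0.001603765 /yr
t = -ln(A/A0) / lambda
t = -ln(0.42) / 0.001603765
t = 540.92 yr

540.92


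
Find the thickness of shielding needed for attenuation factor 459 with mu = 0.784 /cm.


x = ln(factor) / mu
x = ln(459) / 0.784
x = 7.8177 cm

7.8177


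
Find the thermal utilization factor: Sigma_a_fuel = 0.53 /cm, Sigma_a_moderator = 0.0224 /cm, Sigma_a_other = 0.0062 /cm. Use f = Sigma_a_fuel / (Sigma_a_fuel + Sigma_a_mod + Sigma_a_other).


f = Sigma_a_fuel / (Sigma_a_fuel + Sigma_a_mod + Sigma_a_other)
f = 0.53 / (0.53 + 0.0224 + 0.0062)
f = 0.94880

0.94880


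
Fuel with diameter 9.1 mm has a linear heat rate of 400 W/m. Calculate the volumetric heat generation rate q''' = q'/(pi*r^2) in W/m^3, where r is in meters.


r = D / 2 / 1000 = 9.1 / 2 / 1000 = 0.00455 m
q''' = q' / (pi * r^2)
q''' = 400 / (pi * 0.00455^2)
q''' = 6.1502e+06 W/m^3

6.1502e+06


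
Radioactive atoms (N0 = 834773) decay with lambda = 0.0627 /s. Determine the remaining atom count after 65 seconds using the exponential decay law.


N = N0 * exp(-lambda * t)
N = 834773 * exp(-0.0627 * 65)
N = 14178

14178


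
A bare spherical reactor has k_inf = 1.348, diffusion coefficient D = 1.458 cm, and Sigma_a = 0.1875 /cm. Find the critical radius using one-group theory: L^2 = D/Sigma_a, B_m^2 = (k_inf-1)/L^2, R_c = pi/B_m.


L^2 = D / Sigma_a = 1.458 / 0.1875 = 7.776000 cm^2
B_m^2 = (k_inf - 1) / L^2 = (1.348 - 1) / 7.776000 = 0.04475309 /cm^2
For a bare sphere: B_g = pi/R, so R_c = pi / sqrt(B_m^2)
R_c = pi / sqrt(0.04475309) = 14.850 cm

14.850


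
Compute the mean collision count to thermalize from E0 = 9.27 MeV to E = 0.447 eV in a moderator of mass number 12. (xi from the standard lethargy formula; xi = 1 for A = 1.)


xi = 1 + (A-1)^2/(2A)*ln((A-1)/(A+1)) = 0.1577690 (for A = 12)
n = ln(E0/E) / xi
n = ln(9.27e6 / 0.447) / 0.1577690
n = ln(2.073826e+07) / 0.1577690 = 106.79

106.79


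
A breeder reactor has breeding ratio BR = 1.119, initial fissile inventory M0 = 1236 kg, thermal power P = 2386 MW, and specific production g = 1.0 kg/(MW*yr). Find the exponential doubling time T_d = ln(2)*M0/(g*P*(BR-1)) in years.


Breeding gain G = BR - 1 = 1.119 - 1 = 0.119
Fissile production rate = g * P * G = 1.0 * 2386 * 0.119 = 283.934 kg/yr
T_d = ln(2) * M0 / (g * P * G)
T_d = ln(2) * 1236 / 283.934 = 3.0174 yr

3.0174


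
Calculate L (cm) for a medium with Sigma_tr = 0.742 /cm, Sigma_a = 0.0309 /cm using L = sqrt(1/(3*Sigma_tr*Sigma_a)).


D = 1 / (3 * Sigma_tr) = 1 / (3 * 0.742) = 0.4492363 cm
L = sqrt(D / Sigma_a)
L = sqrt(0.4492363 / 0.0309)
L = 3.8129 cm

3.8129


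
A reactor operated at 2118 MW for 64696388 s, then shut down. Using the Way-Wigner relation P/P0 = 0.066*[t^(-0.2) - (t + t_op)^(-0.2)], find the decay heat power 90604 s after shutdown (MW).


P/P0 = 0.066 * [t^(-0.2) - (t + t_op)^(-0.2)]
P/P0 = 0.066 * [90604^(-0.2) - (90604 + 64696388)^(-0.2)]
P/P0 = 0.066 * [0.1019930 - 0.02739696] = 0.004923339
P = 2118 * 0.004923339 = 10.428 MW

10.428


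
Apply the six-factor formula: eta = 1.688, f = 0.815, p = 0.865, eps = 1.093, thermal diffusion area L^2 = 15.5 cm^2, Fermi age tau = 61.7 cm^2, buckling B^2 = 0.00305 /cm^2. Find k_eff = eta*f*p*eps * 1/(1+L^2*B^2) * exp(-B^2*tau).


k_inf = eta*f*p*eps = 1.688*0.815*0.865*1.093 = 1.300668
P_TNL = 1/(1 + L^2*B^2) = 1/(1 + 15.5*0.00305) = 0.9548590
P_FNL = exp(-B^2*tau) = exp(-0.00305*61.7) = 0.8284614
k_eff = k_inf * P_TNL * P_FNL = 1.300668 * 0.9548590 * 0.8284614
k_eff = 1.0289

1.0289


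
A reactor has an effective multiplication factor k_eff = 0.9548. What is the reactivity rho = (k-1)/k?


rho = (k_eff - 1) / k_eff
rho = (0.9548 - 1) / 0.9548
rho = -0.047340

-0.047340


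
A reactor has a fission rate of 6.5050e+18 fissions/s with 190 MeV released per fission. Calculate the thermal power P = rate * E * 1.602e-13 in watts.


P = fission_rate * E_MeV * 1.602e-13
P = 6.5050e+18 * 190 * 1.602e-13
P = 1.9800e+08 W

1.9800e+08


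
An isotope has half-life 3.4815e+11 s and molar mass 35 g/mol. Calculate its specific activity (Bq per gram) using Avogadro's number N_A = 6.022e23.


lambda = ln(2) / t_half = ln(2) / 3.4815e+11 = 1.990944e-12 /s
SA = lambda * N_A / M
SA = 1.990944e-12 * 6.022e23 / 35
SA = 3.4256e+10 Bq/g

3.4256e+10


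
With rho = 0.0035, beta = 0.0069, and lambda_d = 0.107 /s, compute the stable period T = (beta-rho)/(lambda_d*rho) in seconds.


T = (beta - rho) / (lambda_d * rho)
T = (0.0069 - 0.0035) / (0.107 * 0.0035)
T = 9.0788 s

9.0788


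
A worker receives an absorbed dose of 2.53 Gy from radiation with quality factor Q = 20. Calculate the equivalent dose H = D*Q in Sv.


H = D * Q
H = 2.53 * 20
H = 50.600 Sv

50.600


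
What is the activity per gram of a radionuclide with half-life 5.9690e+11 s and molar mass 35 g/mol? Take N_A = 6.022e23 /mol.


lambda = ln(2) / t_half = ln(2) / 5.9690e+11 = 1.161245e-12 /s
SA = lambda * N_A / M
SA = 1.161245e-12 * 6.022e23 / 35
SA = 1.9980e+10 Bq/g

1.9980e+10


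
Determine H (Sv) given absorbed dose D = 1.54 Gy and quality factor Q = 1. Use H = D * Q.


H = D * Q
H = 1.54 * 1
H = 1.5400 Sv

1.5400


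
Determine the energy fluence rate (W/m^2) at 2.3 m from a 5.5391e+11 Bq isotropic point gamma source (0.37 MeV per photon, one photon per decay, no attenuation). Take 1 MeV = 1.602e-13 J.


psi = A * E * 1.602e-13 / (4*pi*r^2)
psi = 5.5391e+11 * 0.37 * 1.602e-13 / (4*pi*2.3^2)
psi = 4.9390e-04 W/m^2

4.9390e-04


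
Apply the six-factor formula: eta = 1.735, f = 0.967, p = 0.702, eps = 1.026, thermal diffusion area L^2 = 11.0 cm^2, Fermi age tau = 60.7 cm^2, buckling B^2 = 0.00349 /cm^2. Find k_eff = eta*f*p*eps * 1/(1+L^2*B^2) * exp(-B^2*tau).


k_inf = eta*f*p*eps = 1.735*0.967*0.702*1.026 = 1.208399
P_TNL = 1/(1 + L^2*B^2) = 1/(1 + 11.0*0.00349) = 0.9630293
P_FNL = exp(-B^2*tau) = exp(-0.00349*60.7) = 0.8090917
k_eff = k_inf * P_TNL * P_FNL = 1.208399 * 0.9630293 * 0.8090917
k_eff = 0.94156

0.94156


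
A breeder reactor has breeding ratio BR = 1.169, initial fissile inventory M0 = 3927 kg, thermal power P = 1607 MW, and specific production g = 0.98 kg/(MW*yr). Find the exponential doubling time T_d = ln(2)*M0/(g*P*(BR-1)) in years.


Breeding gain G = BR - 1 = 1.169 - 1 = 0.169
Fissile production rate = g * P * G = 0.98 * 1607 * 0.169 = 266.15134 kg/yr
T_d = ln(2) * M0 / (g * P * G)
T_d = ln(2) * 3927 / 266.15134 = 10.227 yr

10.227


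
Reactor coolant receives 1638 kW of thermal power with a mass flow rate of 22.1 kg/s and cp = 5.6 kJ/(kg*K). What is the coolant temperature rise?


dT = Q / (m_dot * cp)
dT = 1638 / (22.1 * 5.6)
dT = 13.235 C

13.235


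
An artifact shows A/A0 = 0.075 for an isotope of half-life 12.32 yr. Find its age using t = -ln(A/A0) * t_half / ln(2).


lambda = ln(2) / t_half = ln(2) / 12.32 = 0.05626195 /yr
t = -ln(A/A0) / lambda
t = -ln(0.075) / 0.05626195
t = 46.039 yr

46.039


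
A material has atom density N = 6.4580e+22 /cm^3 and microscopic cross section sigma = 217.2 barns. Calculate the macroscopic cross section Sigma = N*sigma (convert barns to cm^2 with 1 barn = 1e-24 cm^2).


Sigma = N * sigma_barns * 1e-24
Sigma = 6.4580e+22 * 217.2 * 1e-24
Sigma = 14.027 /cm

14.027


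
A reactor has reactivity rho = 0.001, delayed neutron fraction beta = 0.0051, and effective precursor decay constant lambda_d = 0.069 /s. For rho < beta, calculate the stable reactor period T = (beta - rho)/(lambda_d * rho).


T = (beta - rho) / (lambda_d * rho)
T = (0.0051 - 0.001) / (0.069 * 0.001)
T = 59.420 s

59.420


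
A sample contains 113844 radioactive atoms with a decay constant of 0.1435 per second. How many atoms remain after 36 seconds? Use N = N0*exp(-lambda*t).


N = N0 * exp(-lambda * t)
N = 113844 * exp(-0.1435 * 36)
N = 649.75

649.75


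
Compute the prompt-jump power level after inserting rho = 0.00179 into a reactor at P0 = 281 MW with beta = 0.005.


P1/P0 = beta / (beta - rho)
P1/P0 = 0.005 / (0.005 - 0.00179) = 1.557632
P1 = 281 * 1.557632 = 437.69 MW

437.69


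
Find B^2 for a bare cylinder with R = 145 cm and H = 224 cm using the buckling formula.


B^2 = (2.405/R)^2 + (pi/H)^2
B^2 = (2.405/145)^2 + (pi/224)^2
B^2 = 4.7180e-04 /cm^2

4.7180e-04


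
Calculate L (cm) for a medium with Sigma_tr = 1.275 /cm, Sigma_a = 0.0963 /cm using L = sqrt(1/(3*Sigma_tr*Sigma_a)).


D = 1 / (3 * Sigma_tr) = 1 / (3 * 1.275) = 0.2614379 cm
L = sqrt(D / Sigma_a)
L = sqrt(0.2614379 / 0.0963)
L = 1.6477 cm

1.6477


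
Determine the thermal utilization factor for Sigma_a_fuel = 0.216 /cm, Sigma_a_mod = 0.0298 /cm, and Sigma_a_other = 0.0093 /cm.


f = Sigma_a_fuel / (Sigma_a_fuel + Sigma_a_mod + Sigma_a_other)
f = 0.216 / (0.216 + 0.0298 + 0.0093)
f = 0.84673

0.84673


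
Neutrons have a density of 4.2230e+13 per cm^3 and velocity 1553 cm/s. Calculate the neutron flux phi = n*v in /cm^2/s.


phi = n * v
phi = 4.2230e+13 * 1553
phi = 6.5583e+16 /cm^2/s

6.5583e+16


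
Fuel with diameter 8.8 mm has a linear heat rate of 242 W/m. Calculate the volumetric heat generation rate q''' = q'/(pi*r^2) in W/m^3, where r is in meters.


r = D / 2 / 1000 = 8.8 / 2 / 1000 = 0.0044 m
q''' = q' / (pi * r^2)
q''' = 242 / (pi * 0.0044^2)
q''' = 3.9789e+06 W/m^3

3.9789e+06


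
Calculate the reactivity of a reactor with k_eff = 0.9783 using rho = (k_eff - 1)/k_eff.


rho = (k_eff - 1) / k_eff
rho = (0.9783 - 1) / 0.9783
rho = -0.022181

-0.022181


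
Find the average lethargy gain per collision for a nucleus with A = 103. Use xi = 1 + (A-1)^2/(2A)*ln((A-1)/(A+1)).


xi = 1 + (A-1)^2/(2A) * ln((A-1)/(A+1))
xi = 1 + (103-1)^2/(2*103) * ln((103-1)/(103 +1))
xi = 0.019292

0.019292


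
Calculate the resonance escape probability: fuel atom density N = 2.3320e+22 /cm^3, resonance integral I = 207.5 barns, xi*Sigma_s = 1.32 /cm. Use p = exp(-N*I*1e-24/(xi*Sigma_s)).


p = exp(-N * I * 1e-24 / (xi*Sigma_s))
p = exp(-2.3320e+22 * 207.5 * 1e-24 / 1.32)
p = 0.025583

0.025583


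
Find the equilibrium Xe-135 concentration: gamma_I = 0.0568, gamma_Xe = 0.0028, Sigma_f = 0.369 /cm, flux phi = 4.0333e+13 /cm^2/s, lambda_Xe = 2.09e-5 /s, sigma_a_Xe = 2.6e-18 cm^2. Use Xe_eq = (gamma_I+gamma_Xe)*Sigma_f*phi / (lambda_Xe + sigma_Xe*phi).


Xe_eq = (gamma_I + gamma_Xe) * Sigma_f * phi / (lambda_Xe + sigma_Xe * phi)
Numerator = (0.0568 + 0.0028) * 0.369 * 4.0333e+13 = 8.870195e+11
Denominator = 2.09e-5 + 2.6e-18 * 4.0333e+13 = 1.257658e-04
Xe_eq = 8.870195e+11 / 1.257658e-04 = 7.0529e+15 /cm^3

7.0529e+15


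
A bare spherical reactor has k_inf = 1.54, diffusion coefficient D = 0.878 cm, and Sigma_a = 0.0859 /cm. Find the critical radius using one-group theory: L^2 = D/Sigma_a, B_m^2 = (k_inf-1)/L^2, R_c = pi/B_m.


L^2 = D / Sigma_a = 0.878 / 0.0859 = 10.22119 cm^2
B_m^2 = (k_inf - 1) / L^2 = (1.54 - 1) / 10.22119 = 0.05283142 /cm^2
For a bare sphere: B_g = pi/R, so R_c = pi / sqrt(B_m^2)
R_c = pi / sqrt(0.05283142) = 13.668 cm

13.668


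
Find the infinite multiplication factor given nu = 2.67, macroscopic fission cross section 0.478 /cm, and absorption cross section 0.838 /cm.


k_inf = nu * Sigma_f / Sigma_a
k_inf = 2.67 * 0.478 / 0.838
k_inf = 1.5230

1.5230


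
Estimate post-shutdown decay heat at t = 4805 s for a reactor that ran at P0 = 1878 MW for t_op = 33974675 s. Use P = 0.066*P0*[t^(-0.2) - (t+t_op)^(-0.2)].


P/P0 = 0.066 * [t^(-0.2) - (t + t_op)^(-0.2)]
P/P0 = 0.066 * [4805^(-0.2) - (4805 + 33974675)^(-0.2)]
P/P0 = 0.066 * [0.1835107 - 0.03117142] = 0.01005439
P = 1878 * 0.01005439 = 18.882 MW

18.882


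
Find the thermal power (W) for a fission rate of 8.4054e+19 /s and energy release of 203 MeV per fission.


P = fission_rate * E_MeV * 1.602e-13
P = 8.4054e+19 * 203 * 1.602e-13
P = 2.7335e+09 W

2.7335e+09


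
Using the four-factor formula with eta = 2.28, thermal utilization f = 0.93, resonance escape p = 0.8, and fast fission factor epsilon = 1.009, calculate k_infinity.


k_inf = eta * f * p * epsilon
k_inf = 2.28 * 0.93 * 0.8 * 1.009
k_inf = 1.7116

1.7116
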